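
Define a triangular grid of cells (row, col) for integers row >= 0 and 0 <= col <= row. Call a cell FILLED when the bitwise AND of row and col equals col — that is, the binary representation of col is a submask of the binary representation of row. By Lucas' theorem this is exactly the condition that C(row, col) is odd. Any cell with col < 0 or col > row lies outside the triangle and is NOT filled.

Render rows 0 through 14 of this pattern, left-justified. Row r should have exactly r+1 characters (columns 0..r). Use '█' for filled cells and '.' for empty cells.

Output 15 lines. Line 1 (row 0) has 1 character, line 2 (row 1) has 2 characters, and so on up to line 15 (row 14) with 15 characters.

Answer: █
██
█.█
████
█...█
██..██
█.█.█.█
████████
█.......█
██......██
█.█.....█.█
████....████
█...█...█...█
██..██..██..██
█.█.█.█.█.█.█.█

Derivation:
r0=0: █
r1=1: ██
r2=10: █.█
r3=11: ████
r4=100: █...█
r5=101: ██..██
r6=110: █.█.█.█
r7=111: ████████
r8=1000: █.......█
r9=1001: ██......██
r10=1010: █.█.....█.█
r11=1011: ████....████
r12=1100: █...█...█...█
r13=1101: ██..██..██..██
r14=1110: █.█.█.█.█.█.█.█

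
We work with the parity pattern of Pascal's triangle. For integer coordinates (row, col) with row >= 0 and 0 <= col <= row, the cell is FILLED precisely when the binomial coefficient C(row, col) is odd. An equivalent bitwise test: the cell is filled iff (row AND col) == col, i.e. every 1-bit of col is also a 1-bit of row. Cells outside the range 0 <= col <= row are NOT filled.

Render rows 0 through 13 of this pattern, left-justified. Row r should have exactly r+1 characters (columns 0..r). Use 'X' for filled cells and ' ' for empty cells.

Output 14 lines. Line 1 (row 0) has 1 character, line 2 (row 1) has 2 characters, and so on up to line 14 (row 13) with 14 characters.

Answer: X
XX
X X
XXXX
X   X
XX  XX
X X X X
XXXXXXXX
X       X
XX      XX
X X     X X
XXXX    XXXX
X   X   X   X
XX  XX  XX  XX

Derivation:
r0=0: X
r1=1: XX
r2=10: X X
r3=11: XXXX
r4=100: X   X
r5=101: XX  XX
r6=110: X X X X
r7=111: XXXXXXXX
r8=1000: X       X
r9=1001: XX      XX
r10=1010: X X     X X
r11=1011: XXXX    XXXX
r12=1100: X   X   X   X
r13=1101: XX  XX  XX  XX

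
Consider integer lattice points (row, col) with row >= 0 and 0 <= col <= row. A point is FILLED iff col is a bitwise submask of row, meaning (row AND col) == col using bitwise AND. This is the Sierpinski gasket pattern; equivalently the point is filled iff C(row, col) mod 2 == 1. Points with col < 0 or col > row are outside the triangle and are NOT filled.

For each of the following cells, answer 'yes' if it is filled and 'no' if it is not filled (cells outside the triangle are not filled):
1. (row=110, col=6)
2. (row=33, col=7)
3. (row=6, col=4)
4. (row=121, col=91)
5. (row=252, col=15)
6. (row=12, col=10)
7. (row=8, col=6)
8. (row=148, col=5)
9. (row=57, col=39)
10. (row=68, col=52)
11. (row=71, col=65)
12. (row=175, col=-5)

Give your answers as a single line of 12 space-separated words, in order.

(110,6): row=0b1101110, col=0b110, row AND col = 0b110 = 6; 6 == 6 -> filled
(33,7): row=0b100001, col=0b111, row AND col = 0b1 = 1; 1 != 7 -> empty
(6,4): row=0b110, col=0b100, row AND col = 0b100 = 4; 4 == 4 -> filled
(121,91): row=0b1111001, col=0b1011011, row AND col = 0b1011001 = 89; 89 != 91 -> empty
(252,15): row=0b11111100, col=0b1111, row AND col = 0b1100 = 12; 12 != 15 -> empty
(12,10): row=0b1100, col=0b1010, row AND col = 0b1000 = 8; 8 != 10 -> empty
(8,6): row=0b1000, col=0b110, row AND col = 0b0 = 0; 0 != 6 -> empty
(148,5): row=0b10010100, col=0b101, row AND col = 0b100 = 4; 4 != 5 -> empty
(57,39): row=0b111001, col=0b100111, row AND col = 0b100001 = 33; 33 != 39 -> empty
(68,52): row=0b1000100, col=0b110100, row AND col = 0b100 = 4; 4 != 52 -> empty
(71,65): row=0b1000111, col=0b1000001, row AND col = 0b1000001 = 65; 65 == 65 -> filled
(175,-5): col outside [0, 175] -> not filled

Answer: yes no yes no no no no no no no yes no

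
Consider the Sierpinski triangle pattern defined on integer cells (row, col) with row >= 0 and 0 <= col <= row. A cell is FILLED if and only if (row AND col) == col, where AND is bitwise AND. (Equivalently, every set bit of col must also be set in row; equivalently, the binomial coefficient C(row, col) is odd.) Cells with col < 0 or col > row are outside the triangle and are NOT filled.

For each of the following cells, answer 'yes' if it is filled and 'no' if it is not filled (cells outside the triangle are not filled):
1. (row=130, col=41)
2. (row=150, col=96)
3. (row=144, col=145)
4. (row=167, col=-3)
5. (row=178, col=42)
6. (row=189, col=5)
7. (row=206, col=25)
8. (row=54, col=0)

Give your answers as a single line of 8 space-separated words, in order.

Answer: no no no no no yes no yes

Derivation:
(130,41): row=0b10000010, col=0b101001, row AND col = 0b0 = 0; 0 != 41 -> empty
(150,96): row=0b10010110, col=0b1100000, row AND col = 0b0 = 0; 0 != 96 -> empty
(144,145): col outside [0, 144] -> not filled
(167,-3): col outside [0, 167] -> not filled
(178,42): row=0b10110010, col=0b101010, row AND col = 0b100010 = 34; 34 != 42 -> empty
(189,5): row=0b10111101, col=0b101, row AND col = 0b101 = 5; 5 == 5 -> filled
(206,25): row=0b11001110, col=0b11001, row AND col = 0b1000 = 8; 8 != 25 -> empty
(54,0): row=0b110110, col=0b0, row AND col = 0b0 = 0; 0 == 0 -> filled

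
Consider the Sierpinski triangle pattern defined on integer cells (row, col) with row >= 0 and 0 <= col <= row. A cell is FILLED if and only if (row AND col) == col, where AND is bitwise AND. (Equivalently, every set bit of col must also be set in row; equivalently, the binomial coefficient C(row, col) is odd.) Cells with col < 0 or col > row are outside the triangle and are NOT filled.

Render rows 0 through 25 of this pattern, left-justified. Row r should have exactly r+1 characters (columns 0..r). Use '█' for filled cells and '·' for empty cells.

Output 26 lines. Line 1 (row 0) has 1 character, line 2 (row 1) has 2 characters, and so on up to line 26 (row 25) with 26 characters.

r0=0: █
r1=1: ██
r2=10: █·█
r3=11: ████
r4=100: █···█
r5=101: ██··██
r6=110: █·█·█·█
r7=111: ████████
r8=1000: █·······█
r9=1001: ██······██
r10=1010: █·█·····█·█
r11=1011: ████····████
r12=1100: █···█···█···█
r13=1101: ██··██··██··██
r14=1110: █·█·█·█·█·█·█·█
r15=1111: ████████████████
r16=10000: █···············█
r17=10001: ██··············██
r18=10010: █·█·············█·█
r19=10011: ████············████
r20=10100: █···█···········█···█
r21=10101: ██··██··········██··██
r22=10110: █·█·█·█·········█·█·█·█
r23=10111: ████████········████████
r24=11000: █·······█·······█·······█
r25=11001: ██······██······██······██

Answer: █
██
█·█
████
█···█
██··██
█·█·█·█
████████
█·······█
██······██
█·█·····█·█
████····████
█···█···█···█
██··██··██··██
█·█·█·█·█·█·█·█
████████████████
█···············█
██··············██
█·█·············█·█
████············████
█···█···········█···█
██··██··········██··██
█·█·█·█·········█·█·█·█
████████········████████
█·······█·······█·······█
██······██······██······██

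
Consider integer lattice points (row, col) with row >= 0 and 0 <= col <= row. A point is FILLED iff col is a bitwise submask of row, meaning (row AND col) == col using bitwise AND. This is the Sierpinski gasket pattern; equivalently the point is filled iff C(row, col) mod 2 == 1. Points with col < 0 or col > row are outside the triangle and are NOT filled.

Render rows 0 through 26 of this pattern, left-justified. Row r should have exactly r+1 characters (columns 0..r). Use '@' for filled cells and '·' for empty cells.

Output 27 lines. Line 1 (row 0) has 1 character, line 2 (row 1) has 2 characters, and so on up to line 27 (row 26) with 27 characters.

r0=0: @
r1=1: @@
r2=10: @·@
r3=11: @@@@
r4=100: @···@
r5=101: @@··@@
r6=110: @·@·@·@
r7=111: @@@@@@@@
r8=1000: @·······@
r9=1001: @@······@@
r10=1010: @·@·····@·@
r11=1011: @@@@····@@@@
r12=1100: @···@···@···@
r13=1101: @@··@@··@@··@@
r14=1110: @·@·@·@·@·@·@·@
r15=1111: @@@@@@@@@@@@@@@@
r16=10000: @···············@
r17=10001: @@··············@@
r18=10010: @·@·············@·@
r19=10011: @@@@············@@@@
r20=10100: @···@···········@···@
r21=10101: @@··@@··········@@··@@
r22=10110: @·@·@·@·········@·@·@·@
r23=10111: @@@@@@@@········@@@@@@@@
r24=11000: @·······@·······@·······@
r25=11001: @@······@@······@@······@@
r26=11010: @·@·····@·@·····@·@·····@·@

Answer: @
@@
@·@
@@@@
@···@
@@··@@
@·@·@·@
@@@@@@@@
@·······@
@@······@@
@·@·····@·@
@@@@····@@@@
@···@···@···@
@@··@@··@@··@@
@·@·@·@·@·@·@·@
@@@@@@@@@@@@@@@@
@···············@
@@··············@@
@·@·············@·@
@@@@············@@@@
@···@···········@···@
@@··@@··········@@··@@
@·@·@·@·········@·@·@·@
@@@@@@@@········@@@@@@@@
@·······@·······@·······@
@@······@@······@@······@@
@·@·····@·@·····@·@·····@·@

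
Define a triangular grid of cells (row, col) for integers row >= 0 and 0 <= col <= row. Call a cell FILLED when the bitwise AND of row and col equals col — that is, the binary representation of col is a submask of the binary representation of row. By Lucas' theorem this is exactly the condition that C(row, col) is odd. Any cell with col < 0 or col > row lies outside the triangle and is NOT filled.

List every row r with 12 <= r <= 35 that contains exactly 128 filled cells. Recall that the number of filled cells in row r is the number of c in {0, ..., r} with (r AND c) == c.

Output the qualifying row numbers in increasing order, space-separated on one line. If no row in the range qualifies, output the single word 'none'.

Answer: none

Derivation:
Row r has 2^popcount(r) filled cells, so we need popcount(r) = log2(128) = 7.
Scan r = 12..35 and keep those with exactly 7 one-bits:
r=12=1100 popcount=2 -> skip
r=13=1101 popcount=3 -> skip
r=14=1110 popcount=3 -> skip
r=15=1111 popcount=4 -> skip
r=16=10000 popcount=1 -> skip
r=17=10001 popcount=2 -> skip
r=18=10010 popcount=2 -> skip
r=19=10011 popcount=3 -> skip
r=20=10100 popcount=2 -> skip
r=21=10101 popcount=3 -> skip
r=22=10110 popcount=3 -> skip
r=23=10111 popcount=4 -> skip
r=24=11000 popcount=2 -> skip
r=25=11001 popcount=3 -> skip
r=26=11010 popcount=3 -> skip
r=27=11011 popcount=4 -> skip
r=28=11100 popcount=3 -> skip
r=29=11101 popcount=4 -> skip
r=30=11110 popcount=4 -> skip
r=31=11111 popcount=5 -> skip
r=32=100000 popcount=1 -> skip
r=33=100001 popcount=2 -> skip
r=34=100010 popcount=2 -> skip
r=35=100011 popcount=3 -> skip
Kept rows: none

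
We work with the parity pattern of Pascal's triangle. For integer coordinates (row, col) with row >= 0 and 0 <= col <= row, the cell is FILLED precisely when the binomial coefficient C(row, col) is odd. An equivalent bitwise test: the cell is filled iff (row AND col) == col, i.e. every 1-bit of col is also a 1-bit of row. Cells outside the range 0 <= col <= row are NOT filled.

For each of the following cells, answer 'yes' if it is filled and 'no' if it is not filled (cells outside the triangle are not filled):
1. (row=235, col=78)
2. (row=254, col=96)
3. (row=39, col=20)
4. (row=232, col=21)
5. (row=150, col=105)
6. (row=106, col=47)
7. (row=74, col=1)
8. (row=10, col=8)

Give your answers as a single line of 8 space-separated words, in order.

(235,78): row=0b11101011, col=0b1001110, row AND col = 0b1001010 = 74; 74 != 78 -> empty
(254,96): row=0b11111110, col=0b1100000, row AND col = 0b1100000 = 96; 96 == 96 -> filled
(39,20): row=0b100111, col=0b10100, row AND col = 0b100 = 4; 4 != 20 -> empty
(232,21): row=0b11101000, col=0b10101, row AND col = 0b0 = 0; 0 != 21 -> empty
(150,105): row=0b10010110, col=0b1101001, row AND col = 0b0 = 0; 0 != 105 -> empty
(106,47): row=0b1101010, col=0b101111, row AND col = 0b101010 = 42; 42 != 47 -> empty
(74,1): row=0b1001010, col=0b1, row AND col = 0b0 = 0; 0 != 1 -> empty
(10,8): row=0b1010, col=0b1000, row AND col = 0b1000 = 8; 8 == 8 -> filled

Answer: no yes no no no no no yes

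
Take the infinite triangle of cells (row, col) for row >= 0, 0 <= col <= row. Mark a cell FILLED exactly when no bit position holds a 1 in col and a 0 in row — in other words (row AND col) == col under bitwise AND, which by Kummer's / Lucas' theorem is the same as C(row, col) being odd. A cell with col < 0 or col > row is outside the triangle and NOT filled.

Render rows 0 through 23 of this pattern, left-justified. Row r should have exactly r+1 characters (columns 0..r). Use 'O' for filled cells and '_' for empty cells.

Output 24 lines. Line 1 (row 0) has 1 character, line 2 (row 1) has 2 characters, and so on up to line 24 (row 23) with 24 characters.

Answer: O
OO
O_O
OOOO
O___O
OO__OO
O_O_O_O
OOOOOOOO
O_______O
OO______OO
O_O_____O_O
OOOO____OOOO
O___O___O___O
OO__OO__OO__OO
O_O_O_O_O_O_O_O
OOOOOOOOOOOOOOOO
O_______________O
OO______________OO
O_O_____________O_O
OOOO____________OOOO
O___O___________O___O
OO__OO__________OO__OO
O_O_O_O_________O_O_O_O
OOOOOOOO________OOOOOOOO

Derivation:
r0=0: O
r1=1: OO
r2=10: O_O
r3=11: OOOO
r4=100: O___O
r5=101: OO__OO
r6=110: O_O_O_O
r7=111: OOOOOOOO
r8=1000: O_______O
r9=1001: OO______OO
r10=1010: O_O_____O_O
r11=1011: OOOO____OOOO
r12=1100: O___O___O___O
r13=1101: OO__OO__OO__OO
r14=1110: O_O_O_O_O_O_O_O
r15=1111: OOOOOOOOOOOOOOOO
r16=10000: O_______________O
r17=10001: OO______________OO
r18=10010: O_O_____________O_O
r19=10011: OOOO____________OOOO
r20=10100: O___O___________O___O
r21=10101: OO__OO__________OO__OO
r22=10110: O_O_O_O_________O_O_O_O
r23=10111: OOOOOOOO________OOOOOOOO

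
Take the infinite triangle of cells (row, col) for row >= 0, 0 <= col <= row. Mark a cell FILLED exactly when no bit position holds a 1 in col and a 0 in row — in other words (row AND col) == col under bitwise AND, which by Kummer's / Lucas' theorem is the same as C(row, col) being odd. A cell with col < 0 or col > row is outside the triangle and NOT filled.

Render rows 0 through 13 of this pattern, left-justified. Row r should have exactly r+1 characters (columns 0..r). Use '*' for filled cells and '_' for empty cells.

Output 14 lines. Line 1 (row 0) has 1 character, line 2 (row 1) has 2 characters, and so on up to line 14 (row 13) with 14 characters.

Answer: *
**
*_*
****
*___*
**__**
*_*_*_*
********
*_______*
**______**
*_*_____*_*
****____****
*___*___*___*
**__**__**__**

Derivation:
r0=0: *
r1=1: **
r2=10: *_*
r3=11: ****
r4=100: *___*
r5=101: **__**
r6=110: *_*_*_*
r7=111: ********
r8=1000: *_______*
r9=1001: **______**
r10=1010: *_*_____*_*
r11=1011: ****____****
r12=1100: *___*___*___*
r13=1101: **__**__**__**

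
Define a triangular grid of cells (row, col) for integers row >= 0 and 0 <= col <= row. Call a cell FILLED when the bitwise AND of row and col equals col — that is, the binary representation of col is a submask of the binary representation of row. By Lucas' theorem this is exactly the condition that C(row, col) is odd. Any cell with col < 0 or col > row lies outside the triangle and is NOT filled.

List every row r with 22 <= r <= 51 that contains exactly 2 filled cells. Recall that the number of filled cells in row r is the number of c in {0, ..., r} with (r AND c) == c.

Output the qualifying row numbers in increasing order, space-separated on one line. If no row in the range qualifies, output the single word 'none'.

Row r has 2^popcount(r) filled cells, so we need popcount(r) = log2(2) = 1.
Scan r = 22..51 and keep those with exactly 1 one-bits:
r=22=10110 popcount=3 -> skip
r=23=10111 popcount=4 -> skip
r=24=11000 popcount=2 -> skip
r=25=11001 popcount=3 -> skip
r=26=11010 popcount=3 -> skip
r=27=11011 popcount=4 -> skip
r=28=11100 popcount=3 -> skip
r=29=11101 popcount=4 -> skip
r=30=11110 popcount=4 -> skip
r=31=11111 popcount=5 -> skip
r=32=100000 popcount=1 -> KEEP
r=33=100001 popcount=2 -> skip
r=34=100010 popcount=2 -> skip
r=35=100011 popcount=3 -> skip
r=36=100100 popcount=2 -> skip
r=37=100101 popcount=3 -> skip
r=38=100110 popcount=3 -> skip
r=39=100111 popcount=4 -> skip
r=40=101000 popcount=2 -> skip
r=41=101001 popcount=3 -> skip
r=42=101010 popcount=3 -> skip
r=43=101011 popcount=4 -> skip
r=44=101100 popcount=3 -> skip
r=45=101101 popcount=4 -> skip
r=46=101110 popcount=4 -> skip
r=47=101111 popcount=5 -> skip
r=48=110000 popcount=2 -> skip
r=49=110001 popcount=3 -> skip
r=50=110010 popcount=3 -> skip
r=51=110011 popcount=4 -> skip
Kept rows: 32

Answer: 32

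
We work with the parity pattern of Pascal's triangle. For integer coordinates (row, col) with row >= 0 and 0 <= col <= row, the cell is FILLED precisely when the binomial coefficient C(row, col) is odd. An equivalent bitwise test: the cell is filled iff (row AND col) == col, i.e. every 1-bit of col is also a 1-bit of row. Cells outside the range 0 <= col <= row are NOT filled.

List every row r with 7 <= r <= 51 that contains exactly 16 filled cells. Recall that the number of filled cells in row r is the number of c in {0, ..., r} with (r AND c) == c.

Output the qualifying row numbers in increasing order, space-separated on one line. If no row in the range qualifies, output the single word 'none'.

Answer: 15 23 27 29 30 39 43 45 46 51

Derivation:
Row r has 2^popcount(r) filled cells, so we need popcount(r) = log2(16) = 4.
Scan r = 7..51 and keep those with exactly 4 one-bits:
r=7=111 popcount=3 -> skip
r=8=1000 popcount=1 -> skip
r=9=1001 popcount=2 -> skip
r=10=1010 popcount=2 -> skip
r=11=1011 popcount=3 -> skip
r=12=1100 popcount=2 -> skip
r=13=1101 popcount=3 -> skip
r=14=1110 popcount=3 -> skip
r=15=1111 popcount=4 -> KEEP
r=16=10000 popcount=1 -> skip
r=17=10001 popcount=2 -> skip
r=18=10010 popcount=2 -> skip
r=19=10011 popcount=3 -> skip
r=20=10100 popcount=2 -> skip
r=21=10101 popcount=3 -> skip
r=22=10110 popcount=3 -> skip
r=23=10111 popcount=4 -> KEEP
r=24=11000 popcount=2 -> skip
r=25=11001 popcount=3 -> skip
r=26=11010 popcount=3 -> skip
r=27=11011 popcount=4 -> KEEP
r=28=11100 popcount=3 -> skip
r=29=11101 popcount=4 -> KEEP
r=30=11110 popcount=4 -> KEEP
r=31=11111 popcount=5 -> skip
r=32=100000 popcount=1 -> skip
r=33=100001 popcount=2 -> skip
r=34=100010 popcount=2 -> skip
r=35=100011 popcount=3 -> skip
r=36=100100 popcount=2 -> skip
r=37=100101 popcount=3 -> skip
r=38=100110 popcount=3 -> skip
r=39=100111 popcount=4 -> KEEP
r=40=101000 popcount=2 -> skip
r=41=101001 popcount=3 -> skip
r=42=101010 popcount=3 -> skip
r=43=101011 popcount=4 -> KEEP
r=44=101100 popcount=3 -> skip
r=45=101101 popcount=4 -> KEEP
r=46=101110 popcount=4 -> KEEP
r=47=101111 popcount=5 -> skip
r=48=110000 popcount=2 -> skip
r=49=110001 popcount=3 -> skip
r=50=110010 popcount=3 -> skip
r=51=110011 popcount=4 -> KEEP
Kept rows: 15 23 27 29 30 39 43 45 46 51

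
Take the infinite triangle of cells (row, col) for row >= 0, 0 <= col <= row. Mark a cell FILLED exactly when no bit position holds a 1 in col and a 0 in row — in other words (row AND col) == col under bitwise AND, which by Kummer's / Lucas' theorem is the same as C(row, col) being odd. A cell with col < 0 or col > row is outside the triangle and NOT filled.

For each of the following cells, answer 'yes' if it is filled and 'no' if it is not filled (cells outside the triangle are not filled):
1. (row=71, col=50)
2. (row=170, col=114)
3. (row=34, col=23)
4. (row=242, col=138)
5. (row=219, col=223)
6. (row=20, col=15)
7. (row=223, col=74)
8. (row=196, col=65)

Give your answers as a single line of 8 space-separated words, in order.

Answer: no no no no no no yes no

Derivation:
(71,50): row=0b1000111, col=0b110010, row AND col = 0b10 = 2; 2 != 50 -> empty
(170,114): row=0b10101010, col=0b1110010, row AND col = 0b100010 = 34; 34 != 114 -> empty
(34,23): row=0b100010, col=0b10111, row AND col = 0b10 = 2; 2 != 23 -> empty
(242,138): row=0b11110010, col=0b10001010, row AND col = 0b10000010 = 130; 130 != 138 -> empty
(219,223): col outside [0, 219] -> not filled
(20,15): row=0b10100, col=0b1111, row AND col = 0b100 = 4; 4 != 15 -> empty
(223,74): row=0b11011111, col=0b1001010, row AND col = 0b1001010 = 74; 74 == 74 -> filled
(196,65): row=0b11000100, col=0b1000001, row AND col = 0b1000000 = 64; 64 != 65 -> empty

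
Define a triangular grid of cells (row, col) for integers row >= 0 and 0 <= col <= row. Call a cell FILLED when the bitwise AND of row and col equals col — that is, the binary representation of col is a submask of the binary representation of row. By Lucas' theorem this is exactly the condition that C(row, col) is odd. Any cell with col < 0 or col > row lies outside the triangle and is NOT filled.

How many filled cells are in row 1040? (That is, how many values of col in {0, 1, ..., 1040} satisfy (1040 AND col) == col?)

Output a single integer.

Answer: 4

Derivation:
1040 in binary = 10000010000
popcount(1040) = number of 1-bits in 10000010000 = 2
A col c satisfies (1040 AND c) == c iff every set bit of c is also set in 1040; each of the 2 set bits of 1040 can independently be on or off in c.
count = 2^2 = 4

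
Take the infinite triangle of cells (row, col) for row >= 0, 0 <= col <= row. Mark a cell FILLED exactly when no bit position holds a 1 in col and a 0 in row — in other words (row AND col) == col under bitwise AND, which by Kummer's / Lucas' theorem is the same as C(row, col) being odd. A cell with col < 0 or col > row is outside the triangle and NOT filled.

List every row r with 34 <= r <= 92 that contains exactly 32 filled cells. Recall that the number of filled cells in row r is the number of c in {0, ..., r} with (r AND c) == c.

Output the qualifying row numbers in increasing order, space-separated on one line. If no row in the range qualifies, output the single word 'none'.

Answer: 47 55 59 61 62 79 87 91

Derivation:
Row r has 2^popcount(r) filled cells, so we need popcount(r) = log2(32) = 5.
Scan r = 34..92 and keep those with exactly 5 one-bits:
r=34=100010 popcount=2 -> skip
r=35=100011 popcount=3 -> skip
r=36=100100 popcount=2 -> skip
r=37=100101 popcount=3 -> skip
r=38=100110 popcount=3 -> skip
r=39=100111 popcount=4 -> skip
r=40=101000 popcount=2 -> skip
r=41=101001 popcount=3 -> skip
r=42=101010 popcount=3 -> skip
r=43=101011 popcount=4 -> skip
r=44=101100 popcount=3 -> skip
r=45=101101 popcount=4 -> skip
r=46=101110 popcount=4 -> skip
r=47=101111 popcount=5 -> KEEP
r=48=110000 popcount=2 -> skip
r=49=110001 popcount=3 -> skip
r=50=110010 popcount=3 -> skip
r=51=110011 popcount=4 -> skip
r=52=110100 popcount=3 -> skip
r=53=110101 popcount=4 -> skip
r=54=110110 popcount=4 -> skip
r=55=110111 popcount=5 -> KEEP
r=56=111000 popcount=3 -> skip
r=57=111001 popcount=4 -> skip
r=58=111010 popcount=4 -> skip
r=59=111011 popcount=5 -> KEEP
r=60=111100 popcount=4 -> skip
r=61=111101 popcount=5 -> KEEP
r=62=111110 popcount=5 -> KEEP
r=63=111111 popcount=6 -> skip
r=64=1000000 popcount=1 -> skip
r=65=1000001 popcount=2 -> skip
r=66=1000010 popcount=2 -> skip
r=67=1000011 popcount=3 -> skip
r=68=1000100 popcount=2 -> skip
r=69=1000101 popcount=3 -> skip
r=70=1000110 popcount=3 -> skip
r=71=1000111 popcount=4 -> skip
r=72=1001000 popcount=2 -> skip
r=73=1001001 popcount=3 -> skip
r=74=1001010 popcount=3 -> skip
r=75=1001011 popcount=4 -> skip
r=76=1001100 popcount=3 -> skip
r=77=1001101 popcount=4 -> skip
r=78=1001110 popcount=4 -> skip
r=79=1001111 popcount=5 -> KEEP
r=80=1010000 popcount=2 -> skip
r=81=1010001 popcount=3 -> skip
r=82=1010010 popcount=3 -> skip
r=83=1010011 popcount=4 -> skip
r=84=1010100 popcount=3 -> skip
r=85=1010101 popcount=4 -> skip
r=86=1010110 popcount=4 -> skip
r=87=1010111 popcount=5 -> KEEP
r=88=1011000 popcount=3 -> skip
r=89=1011001 popcount=4 -> skip
r=90=1011010 popcount=4 -> skip
r=91=1011011 popcount=5 -> KEEP
r=92=1011100 popcount=4 -> skip
Kept rows: 47 55 59 61 62 79 87 91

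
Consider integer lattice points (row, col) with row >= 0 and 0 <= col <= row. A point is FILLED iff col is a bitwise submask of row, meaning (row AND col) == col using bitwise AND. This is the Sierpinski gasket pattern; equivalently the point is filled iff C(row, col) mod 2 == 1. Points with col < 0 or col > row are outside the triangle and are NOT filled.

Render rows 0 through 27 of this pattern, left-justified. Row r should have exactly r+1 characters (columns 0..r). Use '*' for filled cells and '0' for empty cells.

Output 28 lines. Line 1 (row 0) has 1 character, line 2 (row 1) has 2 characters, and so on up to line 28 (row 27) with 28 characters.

r0=0: *
r1=1: **
r2=10: *0*
r3=11: ****
r4=100: *000*
r5=101: **00**
r6=110: *0*0*0*
r7=111: ********
r8=1000: *0000000*
r9=1001: **000000**
r10=1010: *0*00000*0*
r11=1011: ****0000****
r12=1100: *000*000*000*
r13=1101: **00**00**00**
r14=1110: *0*0*0*0*0*0*0*
r15=1111: ****************
r16=10000: *000000000000000*
r17=10001: **00000000000000**
r18=10010: *0*0000000000000*0*
r19=10011: ****000000000000****
r20=10100: *000*00000000000*000*
r21=10101: **00**0000000000**00**
r22=10110: *0*0*0*000000000*0*0*0*
r23=10111: ********00000000********
r24=11000: *0000000*0000000*0000000*
r25=11001: **000000**000000**000000**
r26=11010: *0*00000*0*00000*0*00000*0*
r27=11011: ****0000****0000****0000****

Answer: *
**
*0*
****
*000*
**00**
*0*0*0*
********
*0000000*
**000000**
*0*00000*0*
****0000****
*000*000*000*
**00**00**00**
*0*0*0*0*0*0*0*
****************
*000000000000000*
**00000000000000**
*0*0000000000000*0*
****000000000000****
*000*00000000000*000*
**00**0000000000**00**
*0*0*0*000000000*0*0*0*
********00000000********
*0000000*0000000*0000000*
**000000**000000**000000**
*0*00000*0*00000*0*00000*0*
****0000****0000****0000****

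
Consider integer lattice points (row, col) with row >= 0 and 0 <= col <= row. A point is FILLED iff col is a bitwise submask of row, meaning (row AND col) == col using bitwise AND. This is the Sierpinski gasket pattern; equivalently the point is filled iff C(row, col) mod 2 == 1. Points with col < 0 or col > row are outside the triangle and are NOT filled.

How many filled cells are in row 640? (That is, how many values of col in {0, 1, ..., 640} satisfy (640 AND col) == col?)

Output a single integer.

Answer: 4

Derivation:
640 in binary = 1010000000
popcount(640) = number of 1-bits in 1010000000 = 2
A col c satisfies (640 AND c) == c iff every set bit of c is also set in 640; each of the 2 set bits of 640 can independently be on or off in c.
count = 2^2 = 4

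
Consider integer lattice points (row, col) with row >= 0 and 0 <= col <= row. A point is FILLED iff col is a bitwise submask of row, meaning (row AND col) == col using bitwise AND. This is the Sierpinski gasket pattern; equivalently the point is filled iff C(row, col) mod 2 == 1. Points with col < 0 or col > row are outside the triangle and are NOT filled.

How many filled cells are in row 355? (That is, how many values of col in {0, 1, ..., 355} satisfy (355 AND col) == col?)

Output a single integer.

355 in binary = 101100011
popcount(355) = number of 1-bits in 101100011 = 5
A col c satisfies (355 AND c) == c iff every set bit of c is also set in 355; each of the 5 set bits of 355 can independently be on or off in c.
count = 2^5 = 32

Answer: 32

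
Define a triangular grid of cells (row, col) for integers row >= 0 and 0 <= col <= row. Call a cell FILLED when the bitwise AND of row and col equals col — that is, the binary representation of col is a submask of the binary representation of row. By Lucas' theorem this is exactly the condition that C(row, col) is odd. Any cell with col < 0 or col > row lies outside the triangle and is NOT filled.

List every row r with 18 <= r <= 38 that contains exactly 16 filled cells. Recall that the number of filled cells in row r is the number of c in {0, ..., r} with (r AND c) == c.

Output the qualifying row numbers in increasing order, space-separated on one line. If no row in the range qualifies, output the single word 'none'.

Row r has 2^popcount(r) filled cells, so we need popcount(r) = log2(16) = 4.
Scan r = 18..38 and keep those with exactly 4 one-bits:
r=18=10010 popcount=2 -> skip
r=19=10011 popcount=3 -> skip
r=20=10100 popcount=2 -> skip
r=21=10101 popcount=3 -> skip
r=22=10110 popcount=3 -> skip
r=23=10111 popcount=4 -> KEEP
r=24=11000 popcount=2 -> skip
r=25=11001 popcount=3 -> skip
r=26=11010 popcount=3 -> skip
r=27=11011 popcount=4 -> KEEP
r=28=11100 popcount=3 -> skip
r=29=11101 popcount=4 -> KEEP
r=30=11110 popcount=4 -> KEEP
r=31=11111 popcount=5 -> skip
r=32=100000 popcount=1 -> skip
r=33=100001 popcount=2 -> skip
r=34=100010 popcount=2 -> skip
r=35=100011 popcount=3 -> skip
r=36=100100 popcount=2 -> skip
r=37=100101 popcount=3 -> skip
r=38=100110 popcount=3 -> skip
Kept rows: 23 27 29 30

Answer: 23 27 29 30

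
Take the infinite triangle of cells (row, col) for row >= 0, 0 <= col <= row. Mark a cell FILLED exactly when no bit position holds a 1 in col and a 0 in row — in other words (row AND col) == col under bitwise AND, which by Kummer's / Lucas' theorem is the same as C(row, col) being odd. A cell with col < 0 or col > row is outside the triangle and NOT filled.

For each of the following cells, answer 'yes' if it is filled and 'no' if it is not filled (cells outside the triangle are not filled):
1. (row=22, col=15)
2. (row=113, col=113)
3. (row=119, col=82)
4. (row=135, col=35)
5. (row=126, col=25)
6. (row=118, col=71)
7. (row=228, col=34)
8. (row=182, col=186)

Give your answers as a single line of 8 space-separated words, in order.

Answer: no yes yes no no no no no

Derivation:
(22,15): row=0b10110, col=0b1111, row AND col = 0b110 = 6; 6 != 15 -> empty
(113,113): row=0b1110001, col=0b1110001, row AND col = 0b1110001 = 113; 113 == 113 -> filled
(119,82): row=0b1110111, col=0b1010010, row AND col = 0b1010010 = 82; 82 == 82 -> filled
(135,35): row=0b10000111, col=0b100011, row AND col = 0b11 = 3; 3 != 35 -> empty
(126,25): row=0b1111110, col=0b11001, row AND col = 0b11000 = 24; 24 != 25 -> empty
(118,71): row=0b1110110, col=0b1000111, row AND col = 0b1000110 = 70; 70 != 71 -> empty
(228,34): row=0b11100100, col=0b100010, row AND col = 0b100000 = 32; 32 != 34 -> empty
(182,186): col outside [0, 182] -> not filled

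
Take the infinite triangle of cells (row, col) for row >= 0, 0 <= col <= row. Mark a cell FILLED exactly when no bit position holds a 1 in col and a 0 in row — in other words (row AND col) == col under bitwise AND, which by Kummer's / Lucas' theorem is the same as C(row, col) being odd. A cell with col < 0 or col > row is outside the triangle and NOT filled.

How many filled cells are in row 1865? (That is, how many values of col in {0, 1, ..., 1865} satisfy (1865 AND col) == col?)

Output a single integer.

1865 in binary = 11101001001
popcount(1865) = number of 1-bits in 11101001001 = 6
A col c satisfies (1865 AND c) == c iff every set bit of c is also set in 1865; each of the 6 set bits of 1865 can independently be on or off in c.
count = 2^6 = 64

Answer: 64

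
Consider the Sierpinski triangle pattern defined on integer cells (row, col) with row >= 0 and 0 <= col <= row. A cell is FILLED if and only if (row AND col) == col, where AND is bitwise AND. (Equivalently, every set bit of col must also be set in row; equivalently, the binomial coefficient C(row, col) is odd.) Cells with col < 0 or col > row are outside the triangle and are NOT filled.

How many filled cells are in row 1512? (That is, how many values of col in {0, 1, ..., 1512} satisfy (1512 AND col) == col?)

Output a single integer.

1512 in binary = 10111101000
popcount(1512) = number of 1-bits in 10111101000 = 6
A col c satisfies (1512 AND c) == c iff every set bit of c is also set in 1512; each of the 6 set bits of 1512 can independently be on or off in c.
count = 2^6 = 64

Answer: 64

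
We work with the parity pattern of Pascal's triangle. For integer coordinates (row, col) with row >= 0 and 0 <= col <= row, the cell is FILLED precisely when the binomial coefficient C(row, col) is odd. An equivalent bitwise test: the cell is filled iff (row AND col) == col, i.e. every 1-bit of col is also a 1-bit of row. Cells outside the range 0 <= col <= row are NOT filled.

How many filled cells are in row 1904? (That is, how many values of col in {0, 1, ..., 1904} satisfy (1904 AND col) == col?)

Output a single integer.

Answer: 64

Derivation:
1904 in binary = 11101110000
popcount(1904) = number of 1-bits in 11101110000 = 6
A col c satisfies (1904 AND c) == c iff every set bit of c is also set in 1904; each of the 6 set bits of 1904 can independently be on or off in c.
count = 2^6 = 64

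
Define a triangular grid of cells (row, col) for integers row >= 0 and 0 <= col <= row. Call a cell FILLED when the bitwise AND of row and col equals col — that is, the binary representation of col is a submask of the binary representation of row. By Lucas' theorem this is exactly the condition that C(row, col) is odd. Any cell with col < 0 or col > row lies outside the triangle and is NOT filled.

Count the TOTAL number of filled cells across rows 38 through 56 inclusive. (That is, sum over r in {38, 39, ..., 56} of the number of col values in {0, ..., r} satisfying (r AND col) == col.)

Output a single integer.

r38=100110 pc3: +8 =8
r39=100111 pc4: +16 =24
r40=101000 pc2: +4 =28
r41=101001 pc3: +8 =36
r42=101010 pc3: +8 =44
r43=101011 pc4: +16 =60
r44=101100 pc3: +8 =68
r45=101101 pc4: +16 =84
r46=101110 pc4: +16 =100
r47=101111 pc5: +32 =132
r48=110000 pc2: +4 =136
r49=110001 pc3: +8 =144
r50=110010 pc3: +8 =152
r51=110011 pc4: +16 =168
r52=110100 pc3: +8 =176
r53=110101 pc4: +16 =192
r54=110110 pc4: +16 =208
r55=110111 pc5: +32 =240
r56=111000 pc3: +8 =248

Answer: 248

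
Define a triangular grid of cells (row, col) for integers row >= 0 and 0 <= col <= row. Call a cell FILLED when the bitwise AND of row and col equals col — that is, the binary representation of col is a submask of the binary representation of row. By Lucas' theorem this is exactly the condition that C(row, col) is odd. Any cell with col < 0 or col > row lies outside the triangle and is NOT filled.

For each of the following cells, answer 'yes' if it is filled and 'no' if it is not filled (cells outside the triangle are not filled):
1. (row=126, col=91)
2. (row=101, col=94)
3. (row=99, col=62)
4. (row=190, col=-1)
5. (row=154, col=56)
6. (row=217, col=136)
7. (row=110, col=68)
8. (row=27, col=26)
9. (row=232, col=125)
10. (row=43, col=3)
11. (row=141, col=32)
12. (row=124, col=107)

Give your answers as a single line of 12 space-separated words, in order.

Answer: no no no no no yes yes yes no yes no no

Derivation:
(126,91): row=0b1111110, col=0b1011011, row AND col = 0b1011010 = 90; 90 != 91 -> empty
(101,94): row=0b1100101, col=0b1011110, row AND col = 0b1000100 = 68; 68 != 94 -> empty
(99,62): row=0b1100011, col=0b111110, row AND col = 0b100010 = 34; 34 != 62 -> empty
(190,-1): col outside [0, 190] -> not filled
(154,56): row=0b10011010, col=0b111000, row AND col = 0b11000 = 24; 24 != 56 -> empty
(217,136): row=0b11011001, col=0b10001000, row AND col = 0b10001000 = 136; 136 == 136 -> filled
(110,68): row=0b1101110, col=0b1000100, row AND col = 0b1000100 = 68; 68 == 68 -> filled
(27,26): row=0b11011, col=0b11010, row AND col = 0b11010 = 26; 26 == 26 -> filled
(232,125): row=0b11101000, col=0b1111101, row AND col = 0b1101000 = 104; 104 != 125 -> empty
(43,3): row=0b101011, col=0b11, row AND col = 0b11 = 3; 3 == 3 -> filled
(141,32): row=0b10001101, col=0b100000, row AND col = 0b0 = 0; 0 != 32 -> empty
(124,107): row=0b1111100, col=0b1101011, row AND col = 0b1101000 = 104; 104 != 107 -> empty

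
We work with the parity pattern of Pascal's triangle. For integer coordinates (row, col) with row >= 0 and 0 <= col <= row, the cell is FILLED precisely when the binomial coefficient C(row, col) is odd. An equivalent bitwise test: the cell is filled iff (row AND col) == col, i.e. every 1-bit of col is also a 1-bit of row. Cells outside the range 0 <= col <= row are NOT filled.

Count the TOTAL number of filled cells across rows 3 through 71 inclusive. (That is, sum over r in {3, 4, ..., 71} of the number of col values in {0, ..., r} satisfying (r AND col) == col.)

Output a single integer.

Answer: 778

Derivation:
r3=11 pc2: +4 =4
r4=100 pc1: +2 =6
r5=101 pc2: +4 =10
r6=110 pc2: +4 =14
r7=111 pc3: +8 =22
r8=1000 pc1: +2 =24
r9=1001 pc2: +4 =28
r10=1010 pc2: +4 =32
r11=1011 pc3: +8 =40
r12=1100 pc2: +4 =44
r13=1101 pc3: +8 =52
r14=1110 pc3: +8 =60
r15=1111 pc4: +16 =76
r16=10000 pc1: +2 =78
r17=10001 pc2: +4 =82
r18=10010 pc2: +4 =86
r19=10011 pc3: +8 =94
r20=10100 pc2: +4 =98
r21=10101 pc3: +8 =106
r22=10110 pc3: +8 =114
r23=10111 pc4: +16 =130
r24=11000 pc2: +4 =134
r25=11001 pc3: +8 =142
r26=11010 pc3: +8 =150
r27=11011 pc4: +16 =166
r28=11100 pc3: +8 =174
r29=11101 pc4: +16 =190
r30=11110 pc4: +16 =206
r31=11111 pc5: +32 =238
r32=100000 pc1: +2 =240
r33=100001 pc2: +4 =244
r34=100010 pc2: +4 =248
r35=100011 pc3: +8 =256
r36=100100 pc2: +4 =260
r37=100101 pc3: +8 =268
r38=100110 pc3: +8 =276
r39=100111 pc4: +16 =292
r40=101000 pc2: +4 =296
r41=101001 pc3: +8 =304
r42=101010 pc3: +8 =312
r43=101011 pc4: +16 =328
r44=101100 pc3: +8 =336
r45=101101 pc4: +16 =352
r46=101110 pc4: +16 =368
r47=101111 pc5: +32 =400
r48=110000 pc2: +4 =404
r49=110001 pc3: +8 =412
r50=110010 pc3: +8 =420
r51=110011 pc4: +16 =436
r52=110100 pc3: +8 =444
r53=110101 pc4: +16 =460
r54=110110 pc4: +16 =476
r55=110111 pc5: +32 =508
r56=111000 pc3: +8 =516
r57=111001 pc4: +16 =532
r58=111010 pc4: +16 =548
r59=111011 pc5: +32 =580
r60=111100 pc4: +16 =596
r61=111101 pc5: +32 =628
r62=111110 pc5: +32 =660
r63=111111 pc6: +64 =724
r64=1000000 pc1: +2 =726
r65=1000001 pc2: +4 =730
r66=1000010 pc2: +4 =734
r67=1000011 pc3: +8 =742
r68=1000100 pc2: +4 =746
r69=1000101 pc3: +8 =754
r70=1000110 pc3: +8 =762
r71=1000111 pc4: +16 =778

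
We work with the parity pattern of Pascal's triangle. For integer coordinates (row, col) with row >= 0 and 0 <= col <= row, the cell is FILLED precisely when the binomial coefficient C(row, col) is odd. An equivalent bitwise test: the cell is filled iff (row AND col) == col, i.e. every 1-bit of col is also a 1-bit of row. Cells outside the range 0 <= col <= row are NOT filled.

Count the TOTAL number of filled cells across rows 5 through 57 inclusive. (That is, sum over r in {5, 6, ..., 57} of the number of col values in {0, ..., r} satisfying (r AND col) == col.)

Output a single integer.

r5=101 pc2: +4 =4
r6=110 pc2: +4 =8
r7=111 pc3: +8 =16
r8=1000 pc1: +2 =18
r9=1001 pc2: +4 =22
r10=1010 pc2: +4 =26
r11=1011 pc3: +8 =34
r12=1100 pc2: +4 =38
r13=1101 pc3: +8 =46
r14=1110 pc3: +8 =54
r15=1111 pc4: +16 =70
r16=10000 pc1: +2 =72
r17=10001 pc2: +4 =76
r18=10010 pc2: +4 =80
r19=10011 pc3: +8 =88
r20=10100 pc2: +4 =92
r21=10101 pc3: +8 =100
r22=10110 pc3: +8 =108
r23=10111 pc4: +16 =124
r24=11000 pc2: +4 =128
r25=11001 pc3: +8 =136
r26=11010 pc3: +8 =144
r27=11011 pc4: +16 =160
r28=11100 pc3: +8 =168
r29=11101 pc4: +16 =184
r30=11110 pc4: +16 =200
r31=11111 pc5: +32 =232
r32=100000 pc1: +2 =234
r33=100001 pc2: +4 =238
r34=100010 pc2: +4 =242
r35=100011 pc3: +8 =250
r36=100100 pc2: +4 =254
r37=100101 pc3: +8 =262
r38=100110 pc3: +8 =270
r39=100111 pc4: +16 =286
r40=101000 pc2: +4 =290
r41=101001 pc3: +8 =298
r42=101010 pc3: +8 =306
r43=101011 pc4: +16 =322
r44=101100 pc3: +8 =330
r45=101101 pc4: +16 =346
r46=101110 pc4: +16 =362
r47=101111 pc5: +32 =394
r48=110000 pc2: +4 =398
r49=110001 pc3: +8 =406
r50=110010 pc3: +8 =414
r51=110011 pc4: +16 =430
r52=110100 pc3: +8 =438
r53=110101 pc4: +16 =454
r54=110110 pc4: +16 =470
r55=110111 pc5: +32 =502
r56=111000 pc3: +8 =510
r57=111001 pc4: +16 =526

Answer: 526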